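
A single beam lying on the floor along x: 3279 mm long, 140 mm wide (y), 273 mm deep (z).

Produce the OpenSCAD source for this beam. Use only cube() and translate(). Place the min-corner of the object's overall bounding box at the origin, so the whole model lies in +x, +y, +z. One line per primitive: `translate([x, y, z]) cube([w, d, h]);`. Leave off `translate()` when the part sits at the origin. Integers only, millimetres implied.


cube([3279, 140, 273]);


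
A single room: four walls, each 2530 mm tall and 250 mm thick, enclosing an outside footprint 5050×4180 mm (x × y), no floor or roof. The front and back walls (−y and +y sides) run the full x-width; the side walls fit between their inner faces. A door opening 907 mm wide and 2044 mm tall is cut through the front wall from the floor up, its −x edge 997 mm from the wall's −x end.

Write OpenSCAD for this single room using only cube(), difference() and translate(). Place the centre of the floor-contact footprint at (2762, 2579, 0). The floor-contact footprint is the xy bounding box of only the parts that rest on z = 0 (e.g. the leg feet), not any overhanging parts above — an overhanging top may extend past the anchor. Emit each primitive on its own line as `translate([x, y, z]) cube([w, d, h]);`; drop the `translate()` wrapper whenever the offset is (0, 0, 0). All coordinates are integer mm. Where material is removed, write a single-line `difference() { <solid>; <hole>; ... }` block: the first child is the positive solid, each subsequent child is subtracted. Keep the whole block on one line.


difference() { translate([237, 489, 0]) cube([5050, 250, 2530]); translate([1234, 489, 0]) cube([907, 250, 2044]); }
translate([237, 4419, 0]) cube([5050, 250, 2530]);
translate([237, 739, 0]) cube([250, 3680, 2530]);
translate([5037, 739, 0]) cube([250, 3680, 2530]);


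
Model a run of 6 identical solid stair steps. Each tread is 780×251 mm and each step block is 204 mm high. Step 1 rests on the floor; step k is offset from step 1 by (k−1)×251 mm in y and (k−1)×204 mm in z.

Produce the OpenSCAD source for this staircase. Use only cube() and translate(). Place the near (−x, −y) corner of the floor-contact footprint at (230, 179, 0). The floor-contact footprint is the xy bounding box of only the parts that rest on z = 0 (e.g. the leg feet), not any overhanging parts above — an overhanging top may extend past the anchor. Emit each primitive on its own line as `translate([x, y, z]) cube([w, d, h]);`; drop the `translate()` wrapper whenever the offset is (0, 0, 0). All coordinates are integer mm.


translate([230, 179, 0]) cube([780, 251, 204]);
translate([230, 430, 204]) cube([780, 251, 204]);
translate([230, 681, 408]) cube([780, 251, 204]);
translate([230, 932, 612]) cube([780, 251, 204]);
translate([230, 1183, 816]) cube([780, 251, 204]);
translate([230, 1434, 1020]) cube([780, 251, 204]);


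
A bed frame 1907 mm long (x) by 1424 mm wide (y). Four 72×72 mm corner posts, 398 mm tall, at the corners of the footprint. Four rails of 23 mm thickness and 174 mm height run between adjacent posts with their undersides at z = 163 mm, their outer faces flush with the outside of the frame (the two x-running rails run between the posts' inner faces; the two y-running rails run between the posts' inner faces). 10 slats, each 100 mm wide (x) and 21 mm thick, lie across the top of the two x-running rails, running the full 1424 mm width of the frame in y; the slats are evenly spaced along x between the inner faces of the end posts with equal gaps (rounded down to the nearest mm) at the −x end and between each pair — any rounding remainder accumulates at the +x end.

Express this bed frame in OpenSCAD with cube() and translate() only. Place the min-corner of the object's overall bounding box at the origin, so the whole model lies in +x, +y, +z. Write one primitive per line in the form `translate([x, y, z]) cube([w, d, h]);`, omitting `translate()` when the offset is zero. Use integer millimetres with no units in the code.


// slat z = rail_z + rail_h = 163 + 174 = 337
// slat gap = ⌊(1763 − 10·100) / 11⌋ = 69
cube([72, 72, 398]);
translate([0, 1352, 0]) cube([72, 72, 398]);
translate([1835, 0, 0]) cube([72, 72, 398]);
translate([1835, 1352, 0]) cube([72, 72, 398]);
translate([72, 0, 163]) cube([1763, 23, 174]);
translate([72, 1401, 163]) cube([1763, 23, 174]);
translate([0, 72, 163]) cube([23, 1280, 174]);
translate([1884, 72, 163]) cube([23, 1280, 174]);
translate([141, 0, 337]) cube([100, 1424, 21]);
translate([310, 0, 337]) cube([100, 1424, 21]);
translate([479, 0, 337]) cube([100, 1424, 21]);
translate([648, 0, 337]) cube([100, 1424, 21]);
translate([817, 0, 337]) cube([100, 1424, 21]);
translate([986, 0, 337]) cube([100, 1424, 21]);
translate([1155, 0, 337]) cube([100, 1424, 21]);
translate([1324, 0, 337]) cube([100, 1424, 21]);
translate([1493, 0, 337]) cube([100, 1424, 21]);
translate([1662, 0, 337]) cube([100, 1424, 21]);


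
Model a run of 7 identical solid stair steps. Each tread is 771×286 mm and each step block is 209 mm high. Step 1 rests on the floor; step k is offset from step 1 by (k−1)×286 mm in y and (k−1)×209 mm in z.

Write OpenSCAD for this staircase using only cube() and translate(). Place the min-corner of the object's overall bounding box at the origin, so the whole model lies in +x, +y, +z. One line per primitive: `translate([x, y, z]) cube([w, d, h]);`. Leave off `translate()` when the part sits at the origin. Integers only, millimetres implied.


cube([771, 286, 209]);
translate([0, 286, 209]) cube([771, 286, 209]);
translate([0, 572, 418]) cube([771, 286, 209]);
translate([0, 858, 627]) cube([771, 286, 209]);
translate([0, 1144, 836]) cube([771, 286, 209]);
translate([0, 1430, 1045]) cube([771, 286, 209]);
translate([0, 1716, 1254]) cube([771, 286, 209]);


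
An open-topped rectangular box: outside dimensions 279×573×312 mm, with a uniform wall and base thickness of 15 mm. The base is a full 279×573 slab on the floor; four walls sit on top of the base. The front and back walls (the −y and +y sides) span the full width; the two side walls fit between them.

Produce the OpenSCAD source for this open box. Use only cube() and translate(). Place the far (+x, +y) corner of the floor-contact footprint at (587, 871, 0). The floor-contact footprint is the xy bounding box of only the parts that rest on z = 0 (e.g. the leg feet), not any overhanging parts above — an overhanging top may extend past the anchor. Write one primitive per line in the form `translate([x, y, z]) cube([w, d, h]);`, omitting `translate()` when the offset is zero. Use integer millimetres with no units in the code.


translate([308, 298, 0]) cube([279, 573, 15]);
translate([308, 298, 15]) cube([279, 15, 297]);
translate([308, 856, 15]) cube([279, 15, 297]);
translate([308, 313, 15]) cube([15, 543, 297]);
translate([572, 313, 15]) cube([15, 543, 297]);


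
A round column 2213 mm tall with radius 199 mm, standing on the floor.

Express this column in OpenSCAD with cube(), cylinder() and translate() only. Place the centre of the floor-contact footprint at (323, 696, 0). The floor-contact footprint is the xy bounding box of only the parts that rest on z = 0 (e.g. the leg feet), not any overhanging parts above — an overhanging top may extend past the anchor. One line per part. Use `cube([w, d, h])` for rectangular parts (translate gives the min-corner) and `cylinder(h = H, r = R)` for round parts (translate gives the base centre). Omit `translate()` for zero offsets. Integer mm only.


translate([323, 696, 0]) cylinder(h = 2213, r = 199);


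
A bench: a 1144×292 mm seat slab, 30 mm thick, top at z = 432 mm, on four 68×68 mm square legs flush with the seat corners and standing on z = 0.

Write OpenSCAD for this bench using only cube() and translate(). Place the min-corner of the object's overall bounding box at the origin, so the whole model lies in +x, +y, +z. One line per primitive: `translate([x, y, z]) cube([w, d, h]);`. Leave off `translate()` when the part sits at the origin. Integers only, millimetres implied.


translate([0, 0, 402]) cube([1144, 292, 30]);
cube([68, 68, 402]);
translate([0, 224, 0]) cube([68, 68, 402]);
translate([1076, 0, 0]) cube([68, 68, 402]);
translate([1076, 224, 0]) cube([68, 68, 402]);


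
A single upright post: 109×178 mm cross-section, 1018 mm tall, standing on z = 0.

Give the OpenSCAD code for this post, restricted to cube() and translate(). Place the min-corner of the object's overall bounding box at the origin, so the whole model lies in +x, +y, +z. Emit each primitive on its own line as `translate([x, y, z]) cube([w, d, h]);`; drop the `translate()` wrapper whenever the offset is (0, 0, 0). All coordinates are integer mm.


cube([109, 178, 1018]);


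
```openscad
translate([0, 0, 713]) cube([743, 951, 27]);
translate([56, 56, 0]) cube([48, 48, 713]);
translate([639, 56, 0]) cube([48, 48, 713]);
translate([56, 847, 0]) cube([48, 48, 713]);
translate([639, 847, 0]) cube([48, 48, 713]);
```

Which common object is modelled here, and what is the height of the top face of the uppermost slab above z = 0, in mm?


A table. The table height is 740 mm.

A 743×951×27 slab sits at z = 713 on four 48 mm square posts — a table. The top surface is at 713 + 27 = 740 mm.


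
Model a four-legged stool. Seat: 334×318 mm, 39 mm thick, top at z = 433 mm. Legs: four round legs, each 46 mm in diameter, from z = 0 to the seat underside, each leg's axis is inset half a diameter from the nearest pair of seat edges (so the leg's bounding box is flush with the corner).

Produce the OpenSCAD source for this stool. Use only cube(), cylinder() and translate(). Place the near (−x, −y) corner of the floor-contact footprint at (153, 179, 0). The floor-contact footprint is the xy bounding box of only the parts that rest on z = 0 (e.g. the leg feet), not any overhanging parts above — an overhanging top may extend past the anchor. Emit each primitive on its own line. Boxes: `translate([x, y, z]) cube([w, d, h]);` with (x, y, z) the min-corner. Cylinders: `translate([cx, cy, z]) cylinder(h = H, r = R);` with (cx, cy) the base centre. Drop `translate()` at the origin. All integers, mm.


translate([153, 179, 394]) cube([334, 318, 39]);
translate([176, 202, 0]) cylinder(h = 394, r = 23);
translate([464, 202, 0]) cylinder(h = 394, r = 23);
translate([176, 474, 0]) cylinder(h = 394, r = 23);
translate([464, 474, 0]) cylinder(h = 394, r = 23);


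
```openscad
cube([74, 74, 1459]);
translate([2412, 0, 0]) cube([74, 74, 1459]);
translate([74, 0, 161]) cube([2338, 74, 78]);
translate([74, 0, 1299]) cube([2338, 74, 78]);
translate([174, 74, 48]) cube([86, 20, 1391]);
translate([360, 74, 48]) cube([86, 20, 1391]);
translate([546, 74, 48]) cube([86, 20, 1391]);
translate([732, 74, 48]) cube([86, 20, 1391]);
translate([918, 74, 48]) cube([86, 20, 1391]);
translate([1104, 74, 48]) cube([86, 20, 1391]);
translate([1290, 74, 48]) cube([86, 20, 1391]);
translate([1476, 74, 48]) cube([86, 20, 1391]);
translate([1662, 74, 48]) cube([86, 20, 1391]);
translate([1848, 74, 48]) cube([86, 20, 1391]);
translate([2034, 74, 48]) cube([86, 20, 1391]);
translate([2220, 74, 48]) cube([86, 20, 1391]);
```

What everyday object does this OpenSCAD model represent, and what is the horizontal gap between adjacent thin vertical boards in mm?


A fence section. The picket gap is 100 mm.

Two posts, two rails, 12 pickets — a fence section. Span 2338 mm holds 12 pickets of 86 mm with 13 equal gaps: ⌊(2338 − 12·86) / 13⌋ = 100 mm.


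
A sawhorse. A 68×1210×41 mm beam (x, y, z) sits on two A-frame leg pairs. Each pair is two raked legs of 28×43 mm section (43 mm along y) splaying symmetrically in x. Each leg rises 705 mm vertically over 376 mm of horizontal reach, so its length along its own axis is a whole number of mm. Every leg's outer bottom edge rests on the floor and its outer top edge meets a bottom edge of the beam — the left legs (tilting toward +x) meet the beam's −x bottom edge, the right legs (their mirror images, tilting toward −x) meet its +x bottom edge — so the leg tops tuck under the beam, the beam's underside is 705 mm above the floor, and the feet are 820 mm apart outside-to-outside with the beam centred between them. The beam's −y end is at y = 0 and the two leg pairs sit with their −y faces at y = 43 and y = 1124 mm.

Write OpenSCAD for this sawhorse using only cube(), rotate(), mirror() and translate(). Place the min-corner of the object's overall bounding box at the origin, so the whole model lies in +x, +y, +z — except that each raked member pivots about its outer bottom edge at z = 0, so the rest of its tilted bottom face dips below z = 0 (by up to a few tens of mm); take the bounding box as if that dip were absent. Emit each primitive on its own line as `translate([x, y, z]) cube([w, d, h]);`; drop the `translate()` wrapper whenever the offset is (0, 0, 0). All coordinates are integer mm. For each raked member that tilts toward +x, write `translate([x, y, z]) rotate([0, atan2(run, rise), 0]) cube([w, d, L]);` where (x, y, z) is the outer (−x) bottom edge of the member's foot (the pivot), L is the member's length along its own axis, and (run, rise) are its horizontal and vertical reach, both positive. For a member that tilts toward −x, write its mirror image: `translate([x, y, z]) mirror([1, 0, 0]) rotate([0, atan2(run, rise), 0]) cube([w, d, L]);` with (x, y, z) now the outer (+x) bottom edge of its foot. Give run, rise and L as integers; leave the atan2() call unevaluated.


translate([376, 0, 705]) cube([68, 1210, 41]);
translate([0, 43, 0]) rotate([0, atan2(376, 705), 0]) cube([28, 43, 799]);
translate([820, 43, 0]) mirror([1, 0, 0]) rotate([0, atan2(376, 705), 0]) cube([28, 43, 799]);
translate([0, 1124, 0]) rotate([0, atan2(376, 705), 0]) cube([28, 43, 799]);
translate([820, 1124, 0]) mirror([1, 0, 0]) rotate([0, atan2(376, 705), 0]) cube([28, 43, 799]);


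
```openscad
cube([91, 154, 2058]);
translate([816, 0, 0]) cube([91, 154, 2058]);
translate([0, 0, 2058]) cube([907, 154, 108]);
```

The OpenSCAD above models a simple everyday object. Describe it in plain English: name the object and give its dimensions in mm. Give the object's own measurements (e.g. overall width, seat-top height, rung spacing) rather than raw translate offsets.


A door frame. The clear opening is 725 mm wide and 2058 mm high. Two 91 mm wide jambs, 154 mm deep, stand either side of the opening from the floor to the top of the opening. A 108 mm thick head sits across the top of both jambs, spanning the full outside width of the frame.


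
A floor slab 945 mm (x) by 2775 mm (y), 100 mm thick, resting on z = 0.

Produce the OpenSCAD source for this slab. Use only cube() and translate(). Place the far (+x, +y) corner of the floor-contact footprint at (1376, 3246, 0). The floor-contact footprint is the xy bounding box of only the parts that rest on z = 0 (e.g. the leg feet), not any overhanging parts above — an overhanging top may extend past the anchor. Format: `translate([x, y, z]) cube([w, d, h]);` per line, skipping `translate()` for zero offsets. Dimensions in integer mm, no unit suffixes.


translate([431, 471, 0]) cube([945, 2775, 100]);


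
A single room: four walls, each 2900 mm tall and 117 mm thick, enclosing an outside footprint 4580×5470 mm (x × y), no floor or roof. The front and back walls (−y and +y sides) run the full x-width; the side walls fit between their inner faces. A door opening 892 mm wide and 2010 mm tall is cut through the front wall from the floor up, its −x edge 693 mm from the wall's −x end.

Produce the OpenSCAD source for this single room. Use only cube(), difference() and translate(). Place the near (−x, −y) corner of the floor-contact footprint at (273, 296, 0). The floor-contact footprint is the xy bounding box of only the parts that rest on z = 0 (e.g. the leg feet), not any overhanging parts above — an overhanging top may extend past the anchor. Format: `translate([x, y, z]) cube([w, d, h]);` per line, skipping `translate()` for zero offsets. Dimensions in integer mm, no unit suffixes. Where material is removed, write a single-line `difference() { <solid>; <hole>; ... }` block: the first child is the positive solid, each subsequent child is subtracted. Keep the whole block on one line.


difference() { translate([273, 296, 0]) cube([4580, 117, 2900]); translate([966, 296, 0]) cube([892, 117, 2010]); }
translate([273, 5649, 0]) cube([4580, 117, 2900]);
translate([273, 413, 0]) cube([117, 5236, 2900]);
translate([4736, 413, 0]) cube([117, 5236, 2900]);


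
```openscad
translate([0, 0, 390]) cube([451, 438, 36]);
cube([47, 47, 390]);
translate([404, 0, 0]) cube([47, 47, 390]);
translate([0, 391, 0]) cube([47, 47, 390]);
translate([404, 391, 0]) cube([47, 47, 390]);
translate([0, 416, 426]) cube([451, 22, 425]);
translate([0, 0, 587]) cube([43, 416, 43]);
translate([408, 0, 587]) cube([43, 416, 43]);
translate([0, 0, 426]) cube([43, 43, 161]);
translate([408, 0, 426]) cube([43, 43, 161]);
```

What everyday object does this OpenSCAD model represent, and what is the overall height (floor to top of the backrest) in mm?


A chair. The overall height is 851 mm.

A slab on four corner posts with a tall panel at the back — a chair. The seat slab sits at z = 390 with thickness 36, and the 425 mm backrest starts at the seat top, so the overall height is 390 + 36 + 425 = 851 mm.


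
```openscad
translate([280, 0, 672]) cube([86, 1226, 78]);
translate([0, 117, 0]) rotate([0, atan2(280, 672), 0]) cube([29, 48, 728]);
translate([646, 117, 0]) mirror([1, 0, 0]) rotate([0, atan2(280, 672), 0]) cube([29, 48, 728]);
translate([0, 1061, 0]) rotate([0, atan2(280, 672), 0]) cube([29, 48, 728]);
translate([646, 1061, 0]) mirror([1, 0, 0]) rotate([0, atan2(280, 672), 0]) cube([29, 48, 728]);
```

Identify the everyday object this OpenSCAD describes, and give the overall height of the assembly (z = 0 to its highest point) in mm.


A sawhorse. The overall height is 750 mm.

A beam across two mirrored pairs of raked legs — a sawhorse. The beam's underside is at z = 672 (matching the legs' vertical rise in atan2(280, 672)) and the beam is 78 mm tall, so its top is at 672 + 78 = 750 mm. The raked legs top out at the beam's underside, so that is the highest point.


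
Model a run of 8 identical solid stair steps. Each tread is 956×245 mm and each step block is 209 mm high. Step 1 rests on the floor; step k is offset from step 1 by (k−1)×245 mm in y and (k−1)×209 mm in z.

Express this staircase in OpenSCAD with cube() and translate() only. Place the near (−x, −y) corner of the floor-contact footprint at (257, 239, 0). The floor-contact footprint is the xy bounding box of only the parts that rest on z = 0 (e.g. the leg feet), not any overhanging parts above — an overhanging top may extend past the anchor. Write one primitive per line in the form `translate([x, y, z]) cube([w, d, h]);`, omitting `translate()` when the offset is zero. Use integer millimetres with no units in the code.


translate([257, 239, 0]) cube([956, 245, 209]);
translate([257, 484, 209]) cube([956, 245, 209]);
translate([257, 729, 418]) cube([956, 245, 209]);
translate([257, 974, 627]) cube([956, 245, 209]);
translate([257, 1219, 836]) cube([956, 245, 209]);
translate([257, 1464, 1045]) cube([956, 245, 209]);
translate([257, 1709, 1254]) cube([956, 245, 209]);
translate([257, 1954, 1463]) cube([956, 245, 209]);


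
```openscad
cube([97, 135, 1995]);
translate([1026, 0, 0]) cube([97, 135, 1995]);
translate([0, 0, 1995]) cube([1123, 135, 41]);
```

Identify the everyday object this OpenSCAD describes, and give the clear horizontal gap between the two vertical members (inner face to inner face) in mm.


A door frame. The clear opening width is 929 mm.

Two 1995 mm tall posts with a header on top — a door frame. The left jamb is 97 mm wide at x = 0; the right jamb starts at x = 1026. The clear opening is 1026 − 97 = 929 mm.


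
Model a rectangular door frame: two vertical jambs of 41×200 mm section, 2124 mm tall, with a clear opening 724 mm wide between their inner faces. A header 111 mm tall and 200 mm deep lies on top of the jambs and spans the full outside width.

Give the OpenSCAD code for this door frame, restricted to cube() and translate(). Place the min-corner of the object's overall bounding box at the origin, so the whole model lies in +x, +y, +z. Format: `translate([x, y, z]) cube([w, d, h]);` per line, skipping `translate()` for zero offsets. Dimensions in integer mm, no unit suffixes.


cube([41, 200, 2124]);
translate([765, 0, 0]) cube([41, 200, 2124]);
translate([0, 0, 2124]) cube([806, 200, 111]);


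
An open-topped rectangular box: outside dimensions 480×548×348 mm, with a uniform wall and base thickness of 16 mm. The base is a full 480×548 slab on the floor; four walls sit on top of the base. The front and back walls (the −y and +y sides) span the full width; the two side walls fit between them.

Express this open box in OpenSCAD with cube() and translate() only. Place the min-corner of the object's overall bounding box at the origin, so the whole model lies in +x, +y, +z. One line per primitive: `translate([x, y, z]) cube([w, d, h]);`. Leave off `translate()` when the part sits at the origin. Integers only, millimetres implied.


cube([480, 548, 16]);
translate([0, 0, 16]) cube([480, 16, 332]);
translate([0, 532, 16]) cube([480, 16, 332]);
translate([0, 16, 16]) cube([16, 516, 332]);
translate([464, 16, 16]) cube([16, 516, 332]);


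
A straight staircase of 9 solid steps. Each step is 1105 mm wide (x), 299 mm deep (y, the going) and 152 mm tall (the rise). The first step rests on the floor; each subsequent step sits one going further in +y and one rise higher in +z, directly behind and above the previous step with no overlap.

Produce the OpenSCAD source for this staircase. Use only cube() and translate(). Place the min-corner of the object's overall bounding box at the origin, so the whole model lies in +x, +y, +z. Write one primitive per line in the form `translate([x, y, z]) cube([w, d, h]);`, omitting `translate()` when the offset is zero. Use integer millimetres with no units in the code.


cube([1105, 299, 152]);
translate([0, 299, 152]) cube([1105, 299, 152]);
translate([0, 598, 304]) cube([1105, 299, 152]);
translate([0, 897, 456]) cube([1105, 299, 152]);
translate([0, 1196, 608]) cube([1105, 299, 152]);
translate([0, 1495, 760]) cube([1105, 299, 152]);
translate([0, 1794, 912]) cube([1105, 299, 152]);
translate([0, 2093, 1064]) cube([1105, 299, 152]);
translate([0, 2392, 1216]) cube([1105, 299, 152]);


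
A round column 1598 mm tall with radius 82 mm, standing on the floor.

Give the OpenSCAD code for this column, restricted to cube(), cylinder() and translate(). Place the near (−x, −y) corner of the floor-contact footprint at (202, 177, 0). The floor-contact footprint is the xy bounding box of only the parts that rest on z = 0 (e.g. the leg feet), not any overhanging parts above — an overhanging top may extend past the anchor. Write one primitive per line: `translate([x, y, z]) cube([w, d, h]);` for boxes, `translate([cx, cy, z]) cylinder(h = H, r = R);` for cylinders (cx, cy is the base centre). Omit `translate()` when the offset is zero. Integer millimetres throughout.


translate([284, 259, 0]) cylinder(h = 1598, r = 82);


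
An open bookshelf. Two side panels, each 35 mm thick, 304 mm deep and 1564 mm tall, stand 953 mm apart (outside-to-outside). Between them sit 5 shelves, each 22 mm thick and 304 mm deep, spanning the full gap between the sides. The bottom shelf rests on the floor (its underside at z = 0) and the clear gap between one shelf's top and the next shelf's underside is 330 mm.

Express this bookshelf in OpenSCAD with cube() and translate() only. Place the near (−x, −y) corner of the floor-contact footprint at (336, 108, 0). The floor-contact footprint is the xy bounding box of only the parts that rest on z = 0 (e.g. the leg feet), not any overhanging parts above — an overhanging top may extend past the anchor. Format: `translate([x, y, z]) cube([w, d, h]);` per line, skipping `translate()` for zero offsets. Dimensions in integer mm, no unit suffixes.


translate([336, 108, 0]) cube([35, 304, 1564]);
translate([1254, 108, 0]) cube([35, 304, 1564]);
translate([371, 108, 0]) cube([883, 304, 22]);
translate([371, 108, 352]) cube([883, 304, 22]);
translate([371, 108, 704]) cube([883, 304, 22]);
translate([371, 108, 1056]) cube([883, 304, 22]);
translate([371, 108, 1408]) cube([883, 304, 22]);


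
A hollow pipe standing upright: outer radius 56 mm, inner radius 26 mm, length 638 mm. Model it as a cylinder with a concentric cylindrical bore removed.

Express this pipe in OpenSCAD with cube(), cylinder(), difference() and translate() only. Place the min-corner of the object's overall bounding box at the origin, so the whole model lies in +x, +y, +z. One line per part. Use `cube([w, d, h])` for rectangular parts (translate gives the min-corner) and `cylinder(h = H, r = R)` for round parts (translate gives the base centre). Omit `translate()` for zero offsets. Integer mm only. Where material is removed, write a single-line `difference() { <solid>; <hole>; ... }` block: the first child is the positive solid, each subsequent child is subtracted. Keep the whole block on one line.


difference() { translate([56, 56, 0]) cylinder(h = 638, r = 56); translate([56, 56, 0]) cylinder(h = 638, r = 26); }


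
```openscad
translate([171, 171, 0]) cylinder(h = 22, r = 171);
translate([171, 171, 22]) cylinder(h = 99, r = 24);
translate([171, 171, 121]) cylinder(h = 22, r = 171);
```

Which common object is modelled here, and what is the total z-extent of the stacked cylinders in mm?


A spool. The overall height is 143 mm.

Three coaxial cylinders, large–small–large — a spool. Two 22 mm flanges and a 99 mm core give 22 + 99 + 22 = 143 mm.


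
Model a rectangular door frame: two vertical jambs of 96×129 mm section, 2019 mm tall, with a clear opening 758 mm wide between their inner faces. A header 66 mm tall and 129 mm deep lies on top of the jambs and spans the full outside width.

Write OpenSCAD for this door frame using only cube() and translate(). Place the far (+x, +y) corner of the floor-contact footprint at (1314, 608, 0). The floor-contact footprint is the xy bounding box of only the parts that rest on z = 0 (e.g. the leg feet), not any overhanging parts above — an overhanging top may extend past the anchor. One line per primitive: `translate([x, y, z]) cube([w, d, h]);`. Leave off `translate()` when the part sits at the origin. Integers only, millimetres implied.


translate([364, 479, 0]) cube([96, 129, 2019]);
translate([1218, 479, 0]) cube([96, 129, 2019]);
translate([364, 479, 2019]) cube([950, 129, 66]);


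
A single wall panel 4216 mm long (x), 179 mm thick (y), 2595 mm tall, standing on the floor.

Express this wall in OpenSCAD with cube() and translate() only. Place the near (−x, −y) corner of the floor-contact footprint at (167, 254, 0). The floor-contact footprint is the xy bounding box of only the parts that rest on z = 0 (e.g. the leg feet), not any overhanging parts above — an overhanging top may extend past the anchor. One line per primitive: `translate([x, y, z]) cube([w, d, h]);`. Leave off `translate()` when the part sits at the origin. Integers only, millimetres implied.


translate([167, 254, 0]) cube([4216, 179, 2595]);


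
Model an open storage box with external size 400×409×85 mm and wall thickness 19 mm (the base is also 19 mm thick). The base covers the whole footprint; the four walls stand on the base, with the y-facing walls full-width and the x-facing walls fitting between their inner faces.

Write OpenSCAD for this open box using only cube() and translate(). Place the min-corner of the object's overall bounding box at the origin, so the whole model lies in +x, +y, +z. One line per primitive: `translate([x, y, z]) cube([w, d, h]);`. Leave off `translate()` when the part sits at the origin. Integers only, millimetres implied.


cube([400, 409, 19]);
translate([0, 0, 19]) cube([400, 19, 66]);
translate([0, 390, 19]) cube([400, 19, 66]);
translate([0, 19, 19]) cube([19, 371, 66]);
translate([381, 19, 19]) cube([19, 371, 66]);


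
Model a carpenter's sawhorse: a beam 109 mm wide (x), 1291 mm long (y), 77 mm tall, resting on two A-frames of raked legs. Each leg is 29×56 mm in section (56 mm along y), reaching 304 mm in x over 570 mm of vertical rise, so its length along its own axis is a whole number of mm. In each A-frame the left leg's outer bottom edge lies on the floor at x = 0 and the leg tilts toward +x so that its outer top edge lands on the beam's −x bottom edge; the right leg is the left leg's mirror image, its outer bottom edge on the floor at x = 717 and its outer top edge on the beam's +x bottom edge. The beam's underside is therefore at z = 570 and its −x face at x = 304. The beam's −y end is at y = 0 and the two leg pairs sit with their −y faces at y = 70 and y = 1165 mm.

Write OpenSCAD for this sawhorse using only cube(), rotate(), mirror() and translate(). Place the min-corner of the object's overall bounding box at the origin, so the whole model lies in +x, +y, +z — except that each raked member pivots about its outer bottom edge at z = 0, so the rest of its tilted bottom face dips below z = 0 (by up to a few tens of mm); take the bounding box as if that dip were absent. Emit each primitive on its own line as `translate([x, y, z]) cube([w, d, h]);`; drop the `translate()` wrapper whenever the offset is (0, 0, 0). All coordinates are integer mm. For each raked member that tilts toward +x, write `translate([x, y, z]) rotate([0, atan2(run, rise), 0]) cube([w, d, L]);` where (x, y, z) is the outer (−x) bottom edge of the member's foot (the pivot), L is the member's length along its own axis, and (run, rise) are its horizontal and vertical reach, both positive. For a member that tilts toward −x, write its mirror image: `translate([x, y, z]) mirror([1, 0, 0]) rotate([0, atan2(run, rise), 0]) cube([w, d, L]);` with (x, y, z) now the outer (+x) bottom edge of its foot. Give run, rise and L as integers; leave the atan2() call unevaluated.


// leg length = √(304² + 570²) = 646
// right-leg outer foot x = 2·304 + 109 = 717
// beam min-corner = (304, 0, 570)
translate([304, 0, 570]) cube([109, 1291, 77]);
translate([0, 70, 0]) rotate([0, atan2(304, 570), 0]) cube([29, 56, 646]);
translate([717, 70, 0]) mirror([1, 0, 0]) rotate([0, atan2(304, 570), 0]) cube([29, 56, 646]);
translate([0, 1165, 0]) rotate([0, atan2(304, 570), 0]) cube([29, 56, 646]);
translate([717, 1165, 0]) mirror([1, 0, 0]) rotate([0, atan2(304, 570), 0]) cube([29, 56, 646]);


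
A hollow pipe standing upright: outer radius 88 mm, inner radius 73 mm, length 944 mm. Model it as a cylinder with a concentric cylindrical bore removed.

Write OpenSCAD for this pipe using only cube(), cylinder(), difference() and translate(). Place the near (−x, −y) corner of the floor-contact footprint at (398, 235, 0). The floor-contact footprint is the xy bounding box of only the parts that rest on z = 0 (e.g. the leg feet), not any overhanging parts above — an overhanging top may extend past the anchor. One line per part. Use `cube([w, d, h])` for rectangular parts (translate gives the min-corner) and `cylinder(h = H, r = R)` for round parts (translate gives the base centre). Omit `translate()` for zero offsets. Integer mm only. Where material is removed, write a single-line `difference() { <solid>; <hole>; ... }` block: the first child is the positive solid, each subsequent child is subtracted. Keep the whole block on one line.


difference() { translate([486, 323, 0]) cylinder(h = 944, r = 88); translate([486, 323, 0]) cylinder(h = 944, r = 73); }


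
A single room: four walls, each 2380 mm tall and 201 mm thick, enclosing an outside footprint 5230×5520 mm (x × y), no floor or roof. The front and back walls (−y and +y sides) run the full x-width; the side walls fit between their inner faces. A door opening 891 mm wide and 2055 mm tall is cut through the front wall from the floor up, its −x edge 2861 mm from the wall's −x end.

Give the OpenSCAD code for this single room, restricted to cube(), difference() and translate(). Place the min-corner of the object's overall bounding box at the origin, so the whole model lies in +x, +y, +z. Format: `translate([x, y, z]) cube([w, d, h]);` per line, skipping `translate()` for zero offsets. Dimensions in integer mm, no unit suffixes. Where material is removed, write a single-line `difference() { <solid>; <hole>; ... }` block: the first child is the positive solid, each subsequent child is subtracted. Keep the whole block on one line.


difference() { cube([5230, 201, 2380]); translate([2861, 0, 0]) cube([891, 201, 2055]); }
translate([0, 5319, 0]) cube([5230, 201, 2380]);
translate([0, 201, 0]) cube([201, 5118, 2380]);
translate([5029, 201, 0]) cube([201, 5118, 2380]);


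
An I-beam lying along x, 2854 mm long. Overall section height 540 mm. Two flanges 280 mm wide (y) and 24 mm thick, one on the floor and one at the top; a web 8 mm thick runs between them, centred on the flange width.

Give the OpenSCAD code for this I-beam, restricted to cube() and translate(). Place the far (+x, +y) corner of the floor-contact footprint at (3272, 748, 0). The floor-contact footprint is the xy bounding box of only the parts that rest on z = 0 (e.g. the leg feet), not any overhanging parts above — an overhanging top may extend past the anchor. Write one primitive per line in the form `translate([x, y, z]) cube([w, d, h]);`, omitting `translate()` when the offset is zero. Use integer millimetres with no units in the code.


translate([418, 468, 0]) cube([2854, 280, 24]);
translate([418, 604, 24]) cube([2854, 8, 492]);
translate([418, 468, 516]) cube([2854, 280, 24]);


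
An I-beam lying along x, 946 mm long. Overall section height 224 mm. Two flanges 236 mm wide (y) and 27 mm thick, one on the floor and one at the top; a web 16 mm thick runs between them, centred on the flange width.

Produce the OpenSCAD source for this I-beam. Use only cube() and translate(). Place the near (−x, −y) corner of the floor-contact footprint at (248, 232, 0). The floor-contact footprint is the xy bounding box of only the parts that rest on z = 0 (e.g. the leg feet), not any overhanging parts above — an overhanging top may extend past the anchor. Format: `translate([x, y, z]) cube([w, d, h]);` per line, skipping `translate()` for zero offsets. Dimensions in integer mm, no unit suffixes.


translate([248, 232, 0]) cube([946, 236, 27]);
translate([248, 342, 27]) cube([946, 16, 170]);
translate([248, 232, 197]) cube([946, 236, 27]);


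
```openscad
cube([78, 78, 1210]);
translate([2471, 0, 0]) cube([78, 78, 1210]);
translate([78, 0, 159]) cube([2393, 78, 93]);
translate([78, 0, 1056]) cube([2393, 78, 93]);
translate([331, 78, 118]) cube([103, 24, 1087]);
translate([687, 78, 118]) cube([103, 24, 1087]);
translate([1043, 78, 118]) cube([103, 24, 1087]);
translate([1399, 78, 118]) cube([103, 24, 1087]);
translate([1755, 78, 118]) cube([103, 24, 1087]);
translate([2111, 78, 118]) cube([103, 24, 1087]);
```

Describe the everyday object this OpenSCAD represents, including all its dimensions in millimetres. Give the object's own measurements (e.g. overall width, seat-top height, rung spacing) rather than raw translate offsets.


A fence section. Two 78×78 mm posts, 1210 mm tall, stand on the floor with a clear span of 2393 mm between their inner faces. Two horizontal rails of 78×93 mm section span the gap between the posts with their undersides at z = 159 mm and z = 1056 mm, flush with the posts' −y face. 6 pickets, each 103 mm wide, 24 mm thick and 1087 mm tall, are fixed to the +y face of the rails with their bottoms at z = 118 mm, spaced across the span with a 253 mm gap after the −x post and between neighbouring pickets, with 257 mm left before the +x post.


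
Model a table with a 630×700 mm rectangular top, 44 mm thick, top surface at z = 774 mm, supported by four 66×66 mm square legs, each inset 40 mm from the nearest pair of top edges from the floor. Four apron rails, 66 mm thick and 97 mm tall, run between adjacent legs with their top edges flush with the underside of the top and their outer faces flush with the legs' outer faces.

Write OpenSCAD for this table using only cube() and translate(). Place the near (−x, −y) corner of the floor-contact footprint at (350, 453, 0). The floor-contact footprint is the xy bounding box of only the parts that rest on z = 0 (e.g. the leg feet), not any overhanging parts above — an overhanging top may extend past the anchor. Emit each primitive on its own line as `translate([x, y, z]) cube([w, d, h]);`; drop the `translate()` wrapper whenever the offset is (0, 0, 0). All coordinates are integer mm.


translate([310, 413, 730]) cube([630, 700, 44]);
translate([350, 453, 0]) cube([66, 66, 730]);
translate([834, 453, 0]) cube([66, 66, 730]);
translate([350, 1007, 0]) cube([66, 66, 730]);
translate([834, 1007, 0]) cube([66, 66, 730]);
translate([416, 453, 633]) cube([418, 66, 97]);
translate([416, 1007, 633]) cube([418, 66, 97]);
translate([350, 519, 633]) cube([66, 488, 97]);
translate([834, 519, 633]) cube([66, 488, 97]);


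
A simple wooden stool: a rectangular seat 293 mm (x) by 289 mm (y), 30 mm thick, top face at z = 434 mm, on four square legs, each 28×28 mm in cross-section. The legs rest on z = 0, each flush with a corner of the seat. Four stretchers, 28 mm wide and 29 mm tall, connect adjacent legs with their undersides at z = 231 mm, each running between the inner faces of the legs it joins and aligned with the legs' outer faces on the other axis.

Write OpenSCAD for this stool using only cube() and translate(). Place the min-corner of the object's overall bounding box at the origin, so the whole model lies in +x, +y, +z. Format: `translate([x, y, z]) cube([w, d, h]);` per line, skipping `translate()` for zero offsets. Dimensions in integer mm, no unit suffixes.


// leg_h = 434 - 30 = 404
// stretcher span = 293 - 2*28 = 237
translate([0, 0, 404]) cube([293, 289, 30]);
cube([28, 28, 404]);
translate([265, 0, 0]) cube([28, 28, 404]);
translate([0, 261, 0]) cube([28, 28, 404]);
translate([265, 261, 0]) cube([28, 28, 404]);
translate([28, 0, 231]) cube([237, 28, 29]);
translate([28, 261, 231]) cube([237, 28, 29]);
translate([0, 28, 231]) cube([28, 233, 29]);
translate([265, 28, 231]) cube([28, 233, 29]);


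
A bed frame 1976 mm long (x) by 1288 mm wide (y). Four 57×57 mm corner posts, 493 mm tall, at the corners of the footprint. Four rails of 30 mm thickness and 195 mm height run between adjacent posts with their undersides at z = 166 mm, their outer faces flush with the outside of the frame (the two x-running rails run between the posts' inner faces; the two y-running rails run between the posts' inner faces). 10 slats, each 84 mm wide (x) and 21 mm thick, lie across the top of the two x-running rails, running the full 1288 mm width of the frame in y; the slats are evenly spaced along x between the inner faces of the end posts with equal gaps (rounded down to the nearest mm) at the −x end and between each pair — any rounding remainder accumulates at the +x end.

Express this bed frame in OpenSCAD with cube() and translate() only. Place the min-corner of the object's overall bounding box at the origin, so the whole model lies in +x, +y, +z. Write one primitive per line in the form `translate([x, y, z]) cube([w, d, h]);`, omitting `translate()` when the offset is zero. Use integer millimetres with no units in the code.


cube([57, 57, 493]);
translate([0, 1231, 0]) cube([57, 57, 493]);
translate([1919, 0, 0]) cube([57, 57, 493]);
translate([1919, 1231, 0]) cube([57, 57, 493]);
translate([57, 0, 166]) cube([1862, 30, 195]);
translate([57, 1258, 166]) cube([1862, 30, 195]);
translate([0, 57, 166]) cube([30, 1174, 195]);
translate([1946, 57, 166]) cube([30, 1174, 195]);
translate([149, 0, 361]) cube([84, 1288, 21]);
translate([325, 0, 361]) cube([84, 1288, 21]);
translate([501, 0, 361]) cube([84, 1288, 21]);
translate([677, 0, 361]) cube([84, 1288, 21]);
translate([853, 0, 361]) cube([84, 1288, 21]);
translate([1029, 0, 361]) cube([84, 1288, 21]);
translate([1205, 0, 361]) cube([84, 1288, 21]);
translate([1381, 0, 361]) cube([84, 1288, 21]);
translate([1557, 0, 361]) cube([84, 1288, 21]);
translate([1733, 0, 361]) cube([84, 1288, 21]);
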